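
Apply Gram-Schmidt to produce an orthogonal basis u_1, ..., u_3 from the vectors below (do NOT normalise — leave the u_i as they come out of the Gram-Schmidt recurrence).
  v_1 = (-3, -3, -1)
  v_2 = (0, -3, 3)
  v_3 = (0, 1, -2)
Orthogonal basis:
  u_1 = (-3, -3, -1)
  u_2 = (18/19, -39/19, 63/19)
  u_3 = (6/17, -9/34, -9/34)

Apply the Gram-Schmidt recurrence
  u_1 = v_1
  u_i = v_i − Σ_{j<i} ((v_i · u_j) / (u_j · u_j)) · u_j.

Step by step this gives:
  u_1 = (-3, -3, -1)
  u_2 = (18/19, -39/19, 63/19)
  u_3 = (6/17, -9/34, -9/34)

Orthogonality check:
  u_2 · u_1 = 0 (should be 0)
  u_3 · u_1 = 0 (should be 0)
  u_3 · u_2 = 0 (should be 0)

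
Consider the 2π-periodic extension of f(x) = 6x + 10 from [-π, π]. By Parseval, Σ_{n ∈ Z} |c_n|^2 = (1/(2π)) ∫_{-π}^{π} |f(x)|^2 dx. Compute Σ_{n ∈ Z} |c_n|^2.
Σ |c_n|^2 = 12π^2 + 100

Expand and integrate term by term over [-π, π]:
  ∫ (6x)^2 dx = 36·(2π^3/3); ∫ 2·6·(10)·x dx = 0 (odd integrand); ∫ 10^2 dx = 100·2π.
So (1/(2π)) ∫_{-π}^{π} (6x + 10)^2 dx = 36π^2/3 + 100 = 12π^2 + 100.
Parseval ⇒ Σ |c_n|^2 = 12π^2 + 100.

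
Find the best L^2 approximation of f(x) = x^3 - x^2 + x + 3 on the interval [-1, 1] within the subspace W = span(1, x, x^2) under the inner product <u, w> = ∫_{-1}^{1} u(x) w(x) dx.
g(x) = -x^2 + 8*x/5 + 3

The best approximation g ∈ W is the orthogonal projection of f onto W. Writing g = a_0 + a_1 x + a_2 x^2, the coefficients solve the normal equations G · a = b where
  G_{ij} = <φ_i, φ_j> and b_i = <f, φ_i>, with φ_0 = 1, φ_1 = x, φ_2 = x^2.
G =
  [2, 0, 2/3]
  [0, 2/3, 0]
  [2/3, 0, 2/5],
b = (16/3, 16/15, 8/5).
Solving gives a_0 = 3, a_1 = 8/5, a_2 = -1, so
  g(x) = -x^2 + 8*x/5 + 3.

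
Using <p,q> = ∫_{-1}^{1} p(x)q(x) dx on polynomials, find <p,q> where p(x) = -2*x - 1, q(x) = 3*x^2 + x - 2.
<p,q> = 2/3

Expand the product: p(x)·q(x) = -6*x^3 - 5*x^2 + 3*x + 2.
∫_{-1}^{1} of each monomial x^k gives [2/(k+1) if k even, 0 if k odd]. Integrating term-by-term (or equivalently evaluating the antiderivative F(x) = -3*x^4/2 - 5*x^3/3 + 3*x^2/2 + 2*x at the endpoints):
  F(1) − F(−1) = 1/3 − (-1/3) = 2/3.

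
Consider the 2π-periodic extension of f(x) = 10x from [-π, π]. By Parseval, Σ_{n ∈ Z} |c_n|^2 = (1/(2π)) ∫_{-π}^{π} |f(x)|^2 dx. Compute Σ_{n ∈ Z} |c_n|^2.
Σ |c_n|^2 = 100π^2/3

Expand and integrate term by term over [-π, π]:
  ∫ (10x)^2 dx = 100·(2π^3/3); ∫ 2·10·(0)·x dx = 0 (odd integrand); ∫ 0^2 dx = 0·2π.
So (1/(2π)) ∫_{-π}^{π} (10x)^2 dx = 100π^2/3 + 0 = 100π^2/3.
Parseval ⇒ Σ |c_n|^2 = 100π^2/3.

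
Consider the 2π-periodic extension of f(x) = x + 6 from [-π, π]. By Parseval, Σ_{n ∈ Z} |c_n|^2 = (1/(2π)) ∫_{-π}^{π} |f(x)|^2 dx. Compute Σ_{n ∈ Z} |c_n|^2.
Σ |c_n|^2 = π^2/3 + 36

Expand and integrate term by term over [-π, π]:
  ∫ (x)^2 dx = 1·(2π^3/3); ∫ 2·1·(6)·x dx = 0 (odd integrand); ∫ 6^2 dx = 36·2π.
So (1/(2π)) ∫_{-π}^{π} (x + 6)^2 dx = 1π^2/3 + 36 = π^2/3 + 36.
Parseval ⇒ Σ |c_n|^2 = π^2/3 + 36.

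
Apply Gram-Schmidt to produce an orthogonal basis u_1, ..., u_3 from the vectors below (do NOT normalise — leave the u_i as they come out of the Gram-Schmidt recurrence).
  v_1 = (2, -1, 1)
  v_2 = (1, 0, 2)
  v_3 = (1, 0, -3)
Orthogonal basis:
  u_1 = (2, -1, 1)
  u_2 = (-1/3, 2/3, 4/3)
  u_3 = (5/7, 15/14, -5/14)

Apply the Gram-Schmidt recurrence
  u_1 = v_1
  u_i = v_i − Σ_{j<i} ((v_i · u_j) / (u_j · u_j)) · u_j.

Step by step this gives:
  u_1 = (2, -1, 1)
  u_2 = (-1/3, 2/3, 4/3)
  u_3 = (5/7, 15/14, -5/14)

Orthogonality check:
  u_2 · u_1 = 0 (should be 0)
  u_3 · u_1 = 0 (should be 0)
  u_3 · u_2 = 0 (should be 0)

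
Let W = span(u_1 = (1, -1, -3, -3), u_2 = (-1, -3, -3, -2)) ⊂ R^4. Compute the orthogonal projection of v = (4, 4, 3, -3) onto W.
proj_W(v) = (37/9, 43/9, 1, -11/9)

Set up U = [u_1 | ... | u_2] ∈ R^(4×2). The projector onto W = col(U) is P = U (U^T U)^(-1) U^T.
Compute U^T U =
  [20, 17]
  [17, 23],
and U^T v = (0, -19).
Solve U^T U · c = U^T v for the coefficients: c = (17/9, -20/9). The projection is proj_W(v) = U c.
Check: (v - proj_W(v)) · u_1 = 0  (should be 0).
Check: (v - proj_W(v)) · u_2 = 0  (should be 0).
Result: proj_W(v) = (37/9, 43/9, 1, -11/9).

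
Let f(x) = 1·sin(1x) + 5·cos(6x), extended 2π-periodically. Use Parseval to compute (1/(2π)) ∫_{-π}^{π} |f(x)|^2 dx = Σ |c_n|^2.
Σ |c_n|^2 = 13

Expand |f|^2 and use orthogonality of {sin(nx), cos(mx)} on [-π, π]:
  ∫_{-π}^{π} sin(nx)^2 dx = π, ∫ cos(mx)^2 dx = π, and cross terms integrate to 0.
So ∫_{-π}^{π} f(x)^2 dx = 1^2 · π + 5^2 · π = (1 + 25)π.
Divide by 2π: (1 + 25)/2 = 13.
By Parseval, this equals Σ |c_n|^2.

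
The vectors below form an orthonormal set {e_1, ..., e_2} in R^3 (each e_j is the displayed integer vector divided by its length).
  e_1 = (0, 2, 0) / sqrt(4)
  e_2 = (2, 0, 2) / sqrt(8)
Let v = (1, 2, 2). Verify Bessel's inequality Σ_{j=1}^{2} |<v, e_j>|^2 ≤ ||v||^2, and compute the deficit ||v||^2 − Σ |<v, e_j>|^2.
Σ |<v, e_j>|^2 = 17/2; ||v||^2 = 9; deficit = 1/2

Write each e_j = u_j / sqrt(<u_j, u_j>) where u_j is the displayed integer vector. Then <v, e_j> = <v, u_j> / sqrt(<u_j, u_j>), so |<v, e_j>|^2 = <v, u_j>^2 / <u_j, u_j>.
Coefficients: <v, e_1> = 4/sqrt(4), <v, e_2> = 6/sqrt(8).
Square and sum: Σ |<v, e_j>|^2 = 17/2.
Compute ||v||^2 = v·v = 9.
Deficit = 9 − 17/2 = 1/2 ≥ 0, confirming Bessel's inequality. (The deficit equals ||v − Σ <v,e_j> e_j||^2, the squared distance from v to span{e_j}.)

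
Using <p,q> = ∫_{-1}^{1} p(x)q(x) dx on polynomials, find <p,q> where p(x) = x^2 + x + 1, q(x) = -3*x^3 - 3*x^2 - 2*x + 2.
<p,q> = -2/5

Expand the product: p(x)·q(x) = -3*x^5 - 6*x^4 - 8*x^3 - 3*x^2 + 2.
∫_{-1}^{1} of each monomial x^k gives [2/(k+1) if k even, 0 if k odd]. Integrating term-by-term (or equivalently evaluating the antiderivative F(x) = -x^6/2 - 6*x^5/5 - 2*x^4 - x^3 + 2*x at the endpoints):
  F(1) − F(−1) = -27/10 − (-23/10) = -2/5.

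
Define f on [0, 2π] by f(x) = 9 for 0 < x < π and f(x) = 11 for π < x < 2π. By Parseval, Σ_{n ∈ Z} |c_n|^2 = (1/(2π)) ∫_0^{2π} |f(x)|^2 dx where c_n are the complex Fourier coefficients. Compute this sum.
Σ |c_n|^2 = 101

Parseval equates the L^2 energy of f (normalised by 1/(2π)) with the ℓ^2 sum of its Fourier coefficients: (1/(2π)) ∫_0^{2π} |f|^2 = Σ |c_n|^2.
Compute the left side: (1/(2π)) [∫_0^π 9^2 dx + ∫_π^{2π} 11^2 dx] = (1/(2π)) · (81π + 121π) = (81 + 121)/2 = 101.
So Σ_{n ∈ Z} |c_n|^2 = 101.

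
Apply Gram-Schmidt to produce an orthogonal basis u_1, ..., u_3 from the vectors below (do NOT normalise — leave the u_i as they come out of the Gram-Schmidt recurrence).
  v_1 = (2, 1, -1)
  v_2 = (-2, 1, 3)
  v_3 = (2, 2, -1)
Orthogonal basis:
  u_1 = (2, 1, -1)
  u_2 = (0, 2, 2)
  u_3 = (-1/3, 1/3, -1/3)

Apply the Gram-Schmidt recurrence
  u_1 = v_1
  u_i = v_i − Σ_{j<i} ((v_i · u_j) / (u_j · u_j)) · u_j.

Step by step this gives:
  u_1 = (2, 1, -1)
  u_2 = (0, 2, 2)
  u_3 = (-1/3, 1/3, -1/3)

Orthogonality check:
  u_2 · u_1 = 0 (should be 0)
  u_3 · u_1 = 0 (should be 0)
  u_3 · u_2 = 0 (should be 0)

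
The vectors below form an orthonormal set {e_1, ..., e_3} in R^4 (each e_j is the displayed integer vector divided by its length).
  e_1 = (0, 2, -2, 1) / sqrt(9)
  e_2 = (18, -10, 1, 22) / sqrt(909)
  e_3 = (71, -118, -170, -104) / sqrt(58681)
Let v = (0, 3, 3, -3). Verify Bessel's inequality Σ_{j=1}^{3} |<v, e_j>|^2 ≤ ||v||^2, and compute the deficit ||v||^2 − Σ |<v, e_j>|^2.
Σ |<v, e_j>|^2 = 9126/581; ||v||^2 = 27; deficit = 6561/581

Write each e_j = u_j / sqrt(<u_j, u_j>) where u_j is the displayed integer vector. Then <v, e_j> = <v, u_j> / sqrt(<u_j, u_j>), so |<v, e_j>|^2 = <v, u_j>^2 / <u_j, u_j>.
Coefficients: <v, e_1> = -3/sqrt(9), <v, e_2> = -93/sqrt(909), <v, e_3> = -552/sqrt(58681).
Square and sum: Σ |<v, e_j>|^2 = 9126/581.
Compute ||v||^2 = v·v = 27.
Deficit = 27 − 9126/581 = 6561/581 ≥ 0, confirming Bessel's inequality. (The deficit equals ||v − Σ <v,e_j> e_j||^2, the squared distance from v to span{e_j}.)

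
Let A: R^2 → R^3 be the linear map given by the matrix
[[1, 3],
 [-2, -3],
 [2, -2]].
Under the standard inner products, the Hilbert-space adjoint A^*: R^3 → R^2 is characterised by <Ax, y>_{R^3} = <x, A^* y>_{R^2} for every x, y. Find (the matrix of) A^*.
A^* = A^T =
[[1, -2, 2],
 [3, -3, -2]]

For real matrices with standard dot products, the defining identity <Ax, y> = <x, A^* y> gives (Ax)^T y = x^T (A^*) y, i.e. x^T A^T y = x^T (A^*) y. Since this holds for all x, y, we must have A^* = A^T. Therefore
A^* =
[[1, -2, 2],
 [3, -3, -2]].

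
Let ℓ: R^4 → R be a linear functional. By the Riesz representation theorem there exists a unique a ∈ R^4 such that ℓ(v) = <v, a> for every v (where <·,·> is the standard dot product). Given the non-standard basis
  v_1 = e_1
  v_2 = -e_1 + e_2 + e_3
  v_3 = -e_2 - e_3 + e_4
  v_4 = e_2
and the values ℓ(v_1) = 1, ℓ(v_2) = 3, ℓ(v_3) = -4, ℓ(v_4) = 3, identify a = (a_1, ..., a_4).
a = (1, 3, 1, 0)

Write a = (a_1, ..., a_4) in the standard basis. For each basis vector v_i, ℓ(v_i) = <v_i, a> is a linear equation in the a_j's. Collect the n equations into a matrix system V a = ℓ, where row i of V is v_i (expressed in the standard basis). Since V is invertible (lower-triangular with 1s on the diagonal, up to permutation), solve by back-substitution:
  V =
[[1, 0, 0, 0],
 [-1, 1, 1, 0],
 [0, -1, -1, 1],
 [0, 1, 0, 0]]
  V a = (1, 3, -4, 3)
Solving gives a = (1, 3, 1, 0).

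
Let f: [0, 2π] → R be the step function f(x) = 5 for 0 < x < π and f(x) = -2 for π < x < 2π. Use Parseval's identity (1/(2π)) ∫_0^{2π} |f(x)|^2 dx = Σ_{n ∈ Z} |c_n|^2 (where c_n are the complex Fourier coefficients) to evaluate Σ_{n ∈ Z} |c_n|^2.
Σ |c_n|^2 = 29/2

Parseval equates the L^2 energy of f (normalised by 1/(2π)) with the ℓ^2 sum of its Fourier coefficients: (1/(2π)) ∫_0^{2π} |f|^2 = Σ |c_n|^2.
Compute the left side: (1/(2π)) [∫_0^π 5^2 dx + ∫_π^{2π} (-2)^2 dx] = (1/(2π)) · (25π + 4π) = (25 + 4)/2 = 29/2.
So Σ_{n ∈ Z} |c_n|^2 = 29/2.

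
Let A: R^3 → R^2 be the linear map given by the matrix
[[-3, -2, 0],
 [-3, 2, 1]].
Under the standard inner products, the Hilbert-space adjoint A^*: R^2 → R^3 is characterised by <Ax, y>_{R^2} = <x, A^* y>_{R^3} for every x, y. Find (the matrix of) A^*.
A^* = A^T =
[[-3, -3],
 [-2, 2],
 [0, 1]]

For real matrices with standard dot products, the defining identity <Ax, y> = <x, A^* y> gives (Ax)^T y = x^T (A^*) y, i.e. x^T A^T y = x^T (A^*) y. Since this holds for all x, y, we must have A^* = A^T. Therefore
A^* =
[[-3, -3],
 [-2, 2],
 [0, 1]].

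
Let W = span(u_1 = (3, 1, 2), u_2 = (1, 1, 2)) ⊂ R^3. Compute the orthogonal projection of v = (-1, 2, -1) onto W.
proj_W(v) = (-1, 0, 0)

Set up U = [u_1 | ... | u_2] ∈ R^(3×2). The projector onto W = col(U) is P = U (U^T U)^(-1) U^T.
Compute U^T U =
  [14, 8]
  [8, 6],
and U^T v = (-3, -1).
Solve U^T U · c = U^T v for the coefficients: c = (-1/2, 1/2). The projection is proj_W(v) = U c.
Check: (v - proj_W(v)) · u_1 = 0  (should be 0).
Check: (v - proj_W(v)) · u_2 = 0  (should be 0).
Result: proj_W(v) = (-1, 0, 0).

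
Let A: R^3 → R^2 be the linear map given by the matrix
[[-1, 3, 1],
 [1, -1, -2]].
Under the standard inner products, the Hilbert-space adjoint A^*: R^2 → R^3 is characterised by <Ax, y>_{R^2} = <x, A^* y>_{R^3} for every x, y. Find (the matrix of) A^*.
A^* = A^T =
[[-1, 1],
 [3, -1],
 [1, -2]]

For real matrices with standard dot products, the defining identity <Ax, y> = <x, A^* y> gives (Ax)^T y = x^T (A^*) y, i.e. x^T A^T y = x^T (A^*) y. Since this holds for all x, y, we must have A^* = A^T. Therefore
A^* =
[[-1, 1],
 [3, -1],
 [1, -2]].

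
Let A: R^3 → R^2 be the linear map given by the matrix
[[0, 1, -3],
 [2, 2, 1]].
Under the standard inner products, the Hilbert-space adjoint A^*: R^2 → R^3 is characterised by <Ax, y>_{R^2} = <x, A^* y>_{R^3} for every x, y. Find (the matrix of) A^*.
A^* = A^T =
[[0, 2],
 [1, 2],
 [-3, 1]]

For real matrices with standard dot products, the defining identity <Ax, y> = <x, A^* y> gives (Ax)^T y = x^T (A^*) y, i.e. x^T A^T y = x^T (A^*) y. Since this holds for all x, y, we must have A^* = A^T. Therefore
A^* =
[[0, 2],
 [1, 2],
 [-3, 1]].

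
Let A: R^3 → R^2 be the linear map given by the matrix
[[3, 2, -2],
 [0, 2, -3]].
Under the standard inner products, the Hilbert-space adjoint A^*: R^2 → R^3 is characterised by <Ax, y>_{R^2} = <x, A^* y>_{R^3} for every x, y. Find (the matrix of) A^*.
A^* = A^T =
[[3, 0],
 [2, 2],
 [-2, -3]]

For real matrices with standard dot products, the defining identity <Ax, y> = <x, A^* y> gives (Ax)^T y = x^T (A^*) y, i.e. x^T A^T y = x^T (A^*) y. Since this holds for all x, y, we must have A^* = A^T. Therefore
A^* =
[[3, 0],
 [2, 2],
 [-2, -3]].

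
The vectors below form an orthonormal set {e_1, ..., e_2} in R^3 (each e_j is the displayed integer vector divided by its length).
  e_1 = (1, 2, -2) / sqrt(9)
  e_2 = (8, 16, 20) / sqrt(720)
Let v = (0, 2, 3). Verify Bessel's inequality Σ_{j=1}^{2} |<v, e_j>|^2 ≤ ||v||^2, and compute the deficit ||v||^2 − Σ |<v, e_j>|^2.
Σ |<v, e_j>|^2 = 61/5; ||v||^2 = 13; deficit = 4/5

Write each e_j = u_j / sqrt(<u_j, u_j>) where u_j is the displayed integer vector. Then <v, e_j> = <v, u_j> / sqrt(<u_j, u_j>), so |<v, e_j>|^2 = <v, u_j>^2 / <u_j, u_j>.
Coefficients: <v, e_1> = -2/sqrt(9), <v, e_2> = 92/sqrt(720).
Square and sum: Σ |<v, e_j>|^2 = 61/5.
Compute ||v||^2 = v·v = 13.
Deficit = 13 − 61/5 = 4/5 ≥ 0, confirming Bessel's inequality. (The deficit equals ||v − Σ <v,e_j> e_j||^2, the squared distance from v to span{e_j}.)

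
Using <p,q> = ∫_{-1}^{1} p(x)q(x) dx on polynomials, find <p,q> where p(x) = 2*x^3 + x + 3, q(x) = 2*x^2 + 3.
<p,q> = 22

Expand the product: p(x)·q(x) = 4*x^5 + 8*x^3 + 6*x^2 + 3*x + 9.
∫_{-1}^{1} of each monomial x^k gives [2/(k+1) if k even, 0 if k odd]. Integrating term-by-term (or equivalently evaluating the antiderivative F(x) = 2*x^6/3 + 2*x^4 + 2*x^3 + 3*x^2/2 + 9*x at the endpoints):
  F(1) − F(−1) = 91/6 − (-41/6) = 22.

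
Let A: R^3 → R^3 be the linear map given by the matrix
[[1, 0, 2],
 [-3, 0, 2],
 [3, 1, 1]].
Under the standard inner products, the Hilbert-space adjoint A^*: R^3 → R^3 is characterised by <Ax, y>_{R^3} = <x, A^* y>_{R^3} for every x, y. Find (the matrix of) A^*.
A^* = A^T =
[[1, -3, 3],
 [0, 0, 1],
 [2, 2, 1]]

For real matrices with standard dot products, the defining identity <Ax, y> = <x, A^* y> gives (Ax)^T y = x^T (A^*) y, i.e. x^T A^T y = x^T (A^*) y. Since this holds for all x, y, we must have A^* = A^T. Therefore
A^* =
[[1, -3, 3],
 [0, 0, 1],
 [2, 2, 1]].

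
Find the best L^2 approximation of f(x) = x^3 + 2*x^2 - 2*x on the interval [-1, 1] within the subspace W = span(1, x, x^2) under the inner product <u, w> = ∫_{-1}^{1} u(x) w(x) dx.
g(x) = 2*x^2 - 7*x/5

The best approximation g ∈ W is the orthogonal projection of f onto W. Writing g = a_0 + a_1 x + a_2 x^2, the coefficients solve the normal equations G · a = b where
  G_{ij} = <φ_i, φ_j> and b_i = <f, φ_i>, with φ_0 = 1, φ_1 = x, φ_2 = x^2.
G =
  [2, 0, 2/3]
  [0, 2/3, 0]
  [2/3, 0, 2/5],
b = (4/3, -14/15, 4/5).
Solving gives a_0 = 0, a_1 = -7/5, a_2 = 2, so
  g(x) = 2*x^2 - 7*x/5.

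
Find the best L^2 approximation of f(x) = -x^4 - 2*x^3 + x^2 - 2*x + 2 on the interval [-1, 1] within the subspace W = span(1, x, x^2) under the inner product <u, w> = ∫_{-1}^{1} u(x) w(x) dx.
g(x) = x^2/7 - 16*x/5 + 73/35

The best approximation g ∈ W is the orthogonal projection of f onto W. Writing g = a_0 + a_1 x + a_2 x^2, the coefficients solve the normal equations G · a = b where
  G_{ij} = <φ_i, φ_j> and b_i = <f, φ_i>, with φ_0 = 1, φ_1 = x, φ_2 = x^2.
G =
  [2, 0, 2/3]
  [0, 2/3, 0]
  [2/3, 0, 2/5],
b = (64/15, -32/15, 152/105).
Solving gives a_0 = 73/35, a_1 = -16/5, a_2 = 1/7, so
  g(x) = x^2/7 - 16*x/5 + 73/35.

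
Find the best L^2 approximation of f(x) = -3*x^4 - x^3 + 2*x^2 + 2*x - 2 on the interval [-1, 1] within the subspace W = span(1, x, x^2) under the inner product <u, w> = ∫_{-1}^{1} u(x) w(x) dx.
g(x) = -4*x^2/7 + 7*x/5 - 61/35

The best approximation g ∈ W is the orthogonal projection of f onto W. Writing g = a_0 + a_1 x + a_2 x^2, the coefficients solve the normal equations G · a = b where
  G_{ij} = <φ_i, φ_j> and b_i = <f, φ_i>, with φ_0 = 1, φ_1 = x, φ_2 = x^2.
G =
  [2, 0, 2/3]
  [0, 2/3, 0]
  [2/3, 0, 2/5],
b = (-58/15, 14/15, -146/105).
Solving gives a_0 = -61/35, a_1 = 7/5, a_2 = -4/7, so
  g(x) = -4*x^2/7 + 7*x/5 - 61/35.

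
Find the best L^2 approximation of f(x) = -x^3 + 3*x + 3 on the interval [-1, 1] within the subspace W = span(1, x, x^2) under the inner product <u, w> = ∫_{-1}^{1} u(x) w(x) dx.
g(x) = 12*x/5 + 3

The best approximation g ∈ W is the orthogonal projection of f onto W. Writing g = a_0 + a_1 x + a_2 x^2, the coefficients solve the normal equations G · a = b where
  G_{ij} = <φ_i, φ_j> and b_i = <f, φ_i>, with φ_0 = 1, φ_1 = x, φ_2 = x^2.
G =
  [2, 0, 2/3]
  [0, 2/3, 0]
  [2/3, 0, 2/5],
b = (6, 8/5, 2).
Solving gives a_0 = 3, a_1 = 12/5, a_2 = 0, so
  g(x) = 12*x/5 + 3.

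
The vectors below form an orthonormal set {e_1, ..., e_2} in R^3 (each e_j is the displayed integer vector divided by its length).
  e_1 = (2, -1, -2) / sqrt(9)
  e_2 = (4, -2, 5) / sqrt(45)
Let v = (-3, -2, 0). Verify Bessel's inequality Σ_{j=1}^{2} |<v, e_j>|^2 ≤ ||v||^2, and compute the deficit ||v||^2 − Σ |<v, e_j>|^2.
Σ |<v, e_j>|^2 = 16/5; ||v||^2 = 13; deficit = 49/5

Write each e_j = u_j / sqrt(<u_j, u_j>) where u_j is the displayed integer vector. Then <v, e_j> = <v, u_j> / sqrt(<u_j, u_j>), so |<v, e_j>|^2 = <v, u_j>^2 / <u_j, u_j>.
Coefficients: <v, e_1> = -4/sqrt(9), <v, e_2> = -8/sqrt(45).
Square and sum: Σ |<v, e_j>|^2 = 16/5.
Compute ||v||^2 = v·v = 13.
Deficit = 13 − 16/5 = 49/5 ≥ 0, confirming Bessel's inequality. (The deficit equals ||v − Σ <v,e_j> e_j||^2, the squared distance from v to span{e_j}.)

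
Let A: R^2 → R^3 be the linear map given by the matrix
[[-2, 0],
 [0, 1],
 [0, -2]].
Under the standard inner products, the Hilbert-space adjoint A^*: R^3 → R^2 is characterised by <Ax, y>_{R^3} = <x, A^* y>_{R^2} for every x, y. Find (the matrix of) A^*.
A^* = A^T =
[[-2, 0, 0],
 [0, 1, -2]]

For real matrices with standard dot products, the defining identity <Ax, y> = <x, A^* y> gives (Ax)^T y = x^T (A^*) y, i.e. x^T A^T y = x^T (A^*) y. Since this holds for all x, y, we must have A^* = A^T. Therefore
A^* =
[[-2, 0, 0],
 [0, 1, -2]].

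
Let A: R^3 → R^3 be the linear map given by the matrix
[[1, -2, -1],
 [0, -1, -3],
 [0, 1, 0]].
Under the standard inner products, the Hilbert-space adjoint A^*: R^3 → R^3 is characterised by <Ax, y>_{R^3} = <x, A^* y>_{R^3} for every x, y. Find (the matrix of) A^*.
A^* = A^T =
[[1, 0, 0],
 [-2, -1, 1],
 [-1, -3, 0]]

For real matrices with standard dot products, the defining identity <Ax, y> = <x, A^* y> gives (Ax)^T y = x^T (A^*) y, i.e. x^T A^T y = x^T (A^*) y. Since this holds for all x, y, we must have A^* = A^T. Therefore
A^* =
[[1, 0, 0],
 [-2, -1, 1],
 [-1, -3, 0]].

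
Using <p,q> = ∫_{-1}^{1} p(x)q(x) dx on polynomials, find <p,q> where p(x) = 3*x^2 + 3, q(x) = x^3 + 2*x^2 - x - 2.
<p,q> = -48/5

Expand the product: p(x)·q(x) = 3*x^5 + 6*x^4 - 3*x - 6.
∫_{-1}^{1} of each monomial x^k gives [2/(k+1) if k even, 0 if k odd]. Integrating term-by-term (or equivalently evaluating the antiderivative F(x) = x^6/2 + 6*x^5/5 - 3*x^2/2 - 6*x at the endpoints):
  F(1) − F(−1) = -29/5 − (19/5) = -48/5.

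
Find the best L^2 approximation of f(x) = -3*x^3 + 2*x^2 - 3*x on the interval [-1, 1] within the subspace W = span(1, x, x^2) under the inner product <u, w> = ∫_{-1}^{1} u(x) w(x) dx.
g(x) = 2*x^2 - 24*x/5

The best approximation g ∈ W is the orthogonal projection of f onto W. Writing g = a_0 + a_1 x + a_2 x^2, the coefficients solve the normal equations G · a = b where
  G_{ij} = <φ_i, φ_j> and b_i = <f, φ_i>, with φ_0 = 1, φ_1 = x, φ_2 = x^2.
G =
  [2, 0, 2/3]
  [0, 2/3, 0]
  [2/3, 0, 2/5],
b = (4/3, -16/5, 4/5).
Solving gives a_0 = 0, a_1 = -24/5, a_2 = 2, so
  g(x) = 2*x^2 - 24*x/5.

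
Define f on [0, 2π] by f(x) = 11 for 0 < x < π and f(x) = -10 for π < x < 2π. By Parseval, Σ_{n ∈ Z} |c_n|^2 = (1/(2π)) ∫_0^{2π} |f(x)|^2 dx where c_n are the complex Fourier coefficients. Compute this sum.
Σ |c_n|^2 = 221/2

Parseval equates the L^2 energy of f (normalised by 1/(2π)) with the ℓ^2 sum of its Fourier coefficients: (1/(2π)) ∫_0^{2π} |f|^2 = Σ |c_n|^2.
Compute the left side: (1/(2π)) [∫_0^π 11^2 dx + ∫_π^{2π} (-10)^2 dx] = (1/(2π)) · (121π + 100π) = (121 + 100)/2 = 221/2.
So Σ_{n ∈ Z} |c_n|^2 = 221/2.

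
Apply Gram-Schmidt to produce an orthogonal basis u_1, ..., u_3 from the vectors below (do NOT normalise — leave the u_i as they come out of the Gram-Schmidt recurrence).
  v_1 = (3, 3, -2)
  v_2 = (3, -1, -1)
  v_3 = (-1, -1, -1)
Orthogonal basis:
  u_1 = (3, 3, -2)
  u_2 = (21/11, -23/11, -3/11)
  u_3 = (-50/89, -30/89, -120/89)

Apply the Gram-Schmidt recurrence
  u_1 = v_1
  u_i = v_i − Σ_{j<i} ((v_i · u_j) / (u_j · u_j)) · u_j.

Step by step this gives:
  u_1 = (3, 3, -2)
  u_2 = (21/11, -23/11, -3/11)
  u_3 = (-50/89, -30/89, -120/89)

Orthogonality check:
  u_2 · u_1 = 0 (should be 0)
  u_3 · u_1 = 0 (should be 0)
  u_3 · u_2 = 0 (should be 0)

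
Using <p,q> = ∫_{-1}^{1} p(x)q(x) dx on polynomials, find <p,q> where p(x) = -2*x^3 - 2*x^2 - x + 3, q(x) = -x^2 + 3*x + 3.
<p,q> = 42/5

Expand the product: p(x)·q(x) = 2*x^5 - 4*x^4 - 11*x^3 - 12*x^2 + 6*x + 9.
∫_{-1}^{1} of each monomial x^k gives [2/(k+1) if k even, 0 if k odd]. Integrating term-by-term (or equivalently evaluating the antiderivative F(x) = x^6/3 - 4*x^5/5 - 11*x^4/4 - 4*x^3 + 3*x^2 + 9*x at the endpoints):
  F(1) − F(−1) = 287/60 − (-217/60) = 42/5.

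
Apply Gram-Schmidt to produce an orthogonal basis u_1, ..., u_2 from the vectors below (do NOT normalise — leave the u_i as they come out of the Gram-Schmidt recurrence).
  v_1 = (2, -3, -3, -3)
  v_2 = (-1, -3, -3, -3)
Orthogonal basis:
  u_1 = (2, -3, -3, -3)
  u_2 = (-81/31, -18/31, -18/31, -18/31)

Apply the Gram-Schmidt recurrence
  u_1 = v_1
  u_i = v_i − Σ_{j<i} ((v_i · u_j) / (u_j · u_j)) · u_j.

Step by step this gives:
  u_1 = (2, -3, -3, -3)
  u_2 = (-81/31, -18/31, -18/31, -18/31)

Orthogonality check:
  u_2 · u_1 = 0 (should be 0)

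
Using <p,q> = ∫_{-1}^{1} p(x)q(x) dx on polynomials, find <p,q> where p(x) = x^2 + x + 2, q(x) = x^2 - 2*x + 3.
<p,q> = 72/5

Expand the product: p(x)·q(x) = x^4 - x^3 + 3*x^2 - x + 6.
∫_{-1}^{1} of each monomial x^k gives [2/(k+1) if k even, 0 if k odd]. Integrating term-by-term (or equivalently evaluating the antiderivative F(x) = x^5/5 - x^4/4 + x^3 - x^2/2 + 6*x at the endpoints):
  F(1) − F(−1) = 129/20 − (-159/20) = 72/5.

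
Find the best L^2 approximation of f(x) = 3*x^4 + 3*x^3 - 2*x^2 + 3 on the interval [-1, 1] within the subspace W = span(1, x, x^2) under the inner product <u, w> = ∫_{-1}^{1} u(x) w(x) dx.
g(x) = 4*x^2/7 + 9*x/5 + 96/35

The best approximation g ∈ W is the orthogonal projection of f onto W. Writing g = a_0 + a_1 x + a_2 x^2, the coefficients solve the normal equations G · a = b where
  G_{ij} = <φ_i, φ_j> and b_i = <f, φ_i>, with φ_0 = 1, φ_1 = x, φ_2 = x^2.
G =
  [2, 0, 2/3]
  [0, 2/3, 0]
  [2/3, 0, 2/5],
b = (88/15, 6/5, 72/35).
Solving gives a_0 = 96/35, a_1 = 9/5, a_2 = 4/7, so
  g(x) = 4*x^2/7 + 9*x/5 + 96/35.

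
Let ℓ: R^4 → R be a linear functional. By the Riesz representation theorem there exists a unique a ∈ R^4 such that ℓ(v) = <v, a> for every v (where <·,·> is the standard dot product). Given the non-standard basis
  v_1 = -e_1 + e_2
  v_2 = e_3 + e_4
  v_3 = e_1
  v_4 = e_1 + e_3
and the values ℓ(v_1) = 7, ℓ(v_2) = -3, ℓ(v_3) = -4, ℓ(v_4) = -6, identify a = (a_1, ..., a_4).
a = (-4, 3, -2, -1)

Write a = (a_1, ..., a_4) in the standard basis. For each basis vector v_i, ℓ(v_i) = <v_i, a> is a linear equation in the a_j's. Collect the n equations into a matrix system V a = ℓ, where row i of V is v_i (expressed in the standard basis). Since V is invertible (lower-triangular with 1s on the diagonal, up to permutation), solve by back-substitution:
  V =
[[-1, 1, 0, 0],
 [0, 0, 1, 1],
 [1, 0, 0, 0],
 [1, 0, 1, 0]]
  V a = (7, -3, -4, -6)
Solving gives a = (-4, 3, -2, -1).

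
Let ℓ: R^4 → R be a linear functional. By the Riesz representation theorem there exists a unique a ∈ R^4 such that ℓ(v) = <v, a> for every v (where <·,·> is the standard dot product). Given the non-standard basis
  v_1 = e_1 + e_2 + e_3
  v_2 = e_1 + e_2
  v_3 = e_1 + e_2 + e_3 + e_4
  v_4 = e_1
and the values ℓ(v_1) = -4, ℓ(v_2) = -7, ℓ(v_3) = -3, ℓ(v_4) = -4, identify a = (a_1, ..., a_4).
a = (-4, -3, 3, 1)

Write a = (a_1, ..., a_4) in the standard basis. For each basis vector v_i, ℓ(v_i) = <v_i, a> is a linear equation in the a_j's. Collect the n equations into a matrix system V a = ℓ, where row i of V is v_i (expressed in the standard basis). Since V is invertible (lower-triangular with 1s on the diagonal, up to permutation), solve by back-substitution:
  V =
[[1, 1, 1, 0],
 [1, 1, 0, 0],
 [1, 1, 1, 1],
 [1, 0, 0, 0]]
  V a = (-4, -7, -3, -4)
Solving gives a = (-4, -3, 3, 1).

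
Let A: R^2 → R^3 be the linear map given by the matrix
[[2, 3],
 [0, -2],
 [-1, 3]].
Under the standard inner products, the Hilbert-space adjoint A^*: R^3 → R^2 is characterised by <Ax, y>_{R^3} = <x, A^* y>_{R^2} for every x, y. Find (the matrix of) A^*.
A^* = A^T =
[[2, 0, -1],
 [3, -2, 3]]

For real matrices with standard dot products, the defining identity <Ax, y> = <x, A^* y> gives (Ax)^T y = x^T (A^*) y, i.e. x^T A^T y = x^T (A^*) y. Since this holds for all x, y, we must have A^* = A^T. Therefore
A^* =
[[2, 0, -1],
 [3, -2, 3]].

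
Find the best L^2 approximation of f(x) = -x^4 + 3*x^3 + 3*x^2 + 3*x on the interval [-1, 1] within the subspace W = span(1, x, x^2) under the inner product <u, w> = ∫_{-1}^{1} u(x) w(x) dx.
g(x) = 15*x^2/7 + 24*x/5 + 3/35

The best approximation g ∈ W is the orthogonal projection of f onto W. Writing g = a_0 + a_1 x + a_2 x^2, the coefficients solve the normal equations G · a = b where
  G_{ij} = <φ_i, φ_j> and b_i = <f, φ_i>, with φ_0 = 1, φ_1 = x, φ_2 = x^2.
G =
  [2, 0, 2/3]
  [0, 2/3, 0]
  [2/3, 0, 2/5],
b = (8/5, 16/5, 32/35).
Solving gives a_0 = 3/35, a_1 = 24/5, a_2 = 15/7, so
  g(x) = 15*x^2/7 + 24*x/5 + 3/35.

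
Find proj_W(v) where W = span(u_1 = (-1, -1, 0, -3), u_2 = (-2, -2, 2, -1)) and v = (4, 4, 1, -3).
proj_W(v) = (83/47, 83/47, -128/47, -71/47)

Set up U = [u_1 | ... | u_2] ∈ R^(4×2). The projector onto W = col(U) is P = U (U^T U)^(-1) U^T.
Compute U^T U =
  [11, 7]
  [7, 13],
and U^T v = (1, -11).
Solve U^T U · c = U^T v for the coefficients: c = (45/47, -64/47). The projection is proj_W(v) = U c.
Check: (v - proj_W(v)) · u_1 = 0  (should be 0).
Check: (v - proj_W(v)) · u_2 = 0  (should be 0).
Result: proj_W(v) = (83/47, 83/47, -128/47, -71/47).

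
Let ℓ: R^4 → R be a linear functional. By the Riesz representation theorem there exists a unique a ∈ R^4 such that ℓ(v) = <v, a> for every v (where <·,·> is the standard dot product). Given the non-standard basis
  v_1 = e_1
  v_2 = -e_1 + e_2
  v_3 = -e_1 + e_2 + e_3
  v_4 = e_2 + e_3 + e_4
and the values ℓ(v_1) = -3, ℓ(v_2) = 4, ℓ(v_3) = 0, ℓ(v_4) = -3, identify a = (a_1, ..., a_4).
a = (-3, 1, -4, 0)

Write a = (a_1, ..., a_4) in the standard basis. For each basis vector v_i, ℓ(v_i) = <v_i, a> is a linear equation in the a_j's. Collect the n equations into a matrix system V a = ℓ, where row i of V is v_i (expressed in the standard basis). Since V is invertible (lower-triangular with 1s on the diagonal, up to permutation), solve by back-substitution:
  V =
[[1, 0, 0, 0],
 [-1, 1, 0, 0],
 [-1, 1, 1, 0],
 [0, 1, 1, 1]]
  V a = (-3, 4, 0, -3)
Solving gives a = (-3, 1, -4, 0).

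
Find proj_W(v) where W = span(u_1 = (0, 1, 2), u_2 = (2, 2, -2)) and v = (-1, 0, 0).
proj_W(v) = (-5/14, -3/7, 3/14)

Set up U = [u_1 | ... | u_2] ∈ R^(3×2). The projector onto W = col(U) is P = U (U^T U)^(-1) U^T.
Compute U^T U =
  [5, -2]
  [-2, 12],
and U^T v = (0, -2).
Solve U^T U · c = U^T v for the coefficients: c = (-1/14, -5/28). The projection is proj_W(v) = U c.
Check: (v - proj_W(v)) · u_1 = 0  (should be 0).
Check: (v - proj_W(v)) · u_2 = 0  (should be 0).
Result: proj_W(v) = (-5/14, -3/7, 3/14).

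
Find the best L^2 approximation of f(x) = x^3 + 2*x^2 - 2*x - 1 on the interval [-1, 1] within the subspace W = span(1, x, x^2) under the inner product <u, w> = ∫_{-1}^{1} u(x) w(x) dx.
g(x) = 2*x^2 - 7*x/5 - 1

The best approximation g ∈ W is the orthogonal projection of f onto W. Writing g = a_0 + a_1 x + a_2 x^2, the coefficients solve the normal equations G · a = b where
  G_{ij} = <φ_i, φ_j> and b_i = <f, φ_i>, with φ_0 = 1, φ_1 = x, φ_2 = x^2.
G =
  [2, 0, 2/3]
  [0, 2/3, 0]
  [2/3, 0, 2/5],
b = (-2/3, -14/15, 2/15).
Solving gives a_0 = -1, a_1 = -7/5, a_2 = 2, so
  g(x) = 2*x^2 - 7*x/5 - 1.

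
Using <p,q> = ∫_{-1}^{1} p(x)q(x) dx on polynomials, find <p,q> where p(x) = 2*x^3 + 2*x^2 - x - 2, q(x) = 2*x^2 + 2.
<p,q> = -32/5

Expand the product: p(x)·q(x) = 4*x^5 + 4*x^4 + 2*x^3 - 2*x - 4.
∫_{-1}^{1} of each monomial x^k gives [2/(k+1) if k even, 0 if k odd]. Integrating term-by-term (or equivalently evaluating the antiderivative F(x) = 2*x^6/3 + 4*x^5/5 + x^4/2 - x^2 - 4*x at the endpoints):
  F(1) − F(−1) = -91/30 − (101/30) = -32/5.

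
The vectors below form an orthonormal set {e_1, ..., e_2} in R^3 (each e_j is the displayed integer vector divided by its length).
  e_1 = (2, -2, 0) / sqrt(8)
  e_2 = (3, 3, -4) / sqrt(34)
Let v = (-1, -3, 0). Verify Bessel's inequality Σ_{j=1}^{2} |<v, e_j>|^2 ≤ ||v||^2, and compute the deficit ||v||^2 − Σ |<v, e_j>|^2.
Σ |<v, e_j>|^2 = 106/17; ||v||^2 = 10; deficit = 64/17

Write each e_j = u_j / sqrt(<u_j, u_j>) where u_j is the displayed integer vector. Then <v, e_j> = <v, u_j> / sqrt(<u_j, u_j>), so |<v, e_j>|^2 = <v, u_j>^2 / <u_j, u_j>.
Coefficients: <v, e_1> = 4/sqrt(8), <v, e_2> = -12/sqrt(34).
Square and sum: Σ |<v, e_j>|^2 = 106/17.
Compute ||v||^2 = v·v = 10.
Deficit = 10 − 106/17 = 64/17 ≥ 0, confirming Bessel's inequality. (The deficit equals ||v − Σ <v,e_j> e_j||^2, the squared distance from v to span{e_j}.)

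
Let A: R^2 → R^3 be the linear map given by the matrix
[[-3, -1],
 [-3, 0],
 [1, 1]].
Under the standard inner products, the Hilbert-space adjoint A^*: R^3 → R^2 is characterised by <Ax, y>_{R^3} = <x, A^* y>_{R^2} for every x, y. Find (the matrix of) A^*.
A^* = A^T =
[[-3, -3, 1],
 [-1, 0, 1]]

For real matrices with standard dot products, the defining identity <Ax, y> = <x, A^* y> gives (Ax)^T y = x^T (A^*) y, i.e. x^T A^T y = x^T (A^*) y. Since this holds for all x, y, we must have A^* = A^T. Therefore
A^* =
[[-3, -3, 1],
 [-1, 0, 1]].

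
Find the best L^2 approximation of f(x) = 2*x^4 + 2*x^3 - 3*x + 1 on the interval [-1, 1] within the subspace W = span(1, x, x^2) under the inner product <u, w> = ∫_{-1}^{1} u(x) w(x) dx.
g(x) = 12*x^2/7 - 9*x/5 + 29/35

The best approximation g ∈ W is the orthogonal projection of f onto W. Writing g = a_0 + a_1 x + a_2 x^2, the coefficients solve the normal equations G · a = b where
  G_{ij} = <φ_i, φ_j> and b_i = <f, φ_i>, with φ_0 = 1, φ_1 = x, φ_2 = x^2.
G =
  [2, 0, 2/3]
  [0, 2/3, 0]
  [2/3, 0, 2/5],
b = (14/5, -6/5, 26/21).
Solving gives a_0 = 29/35, a_1 = -9/5, a_2 = 12/7, so
  g(x) = 12*x^2/7 - 9*x/5 + 29/35.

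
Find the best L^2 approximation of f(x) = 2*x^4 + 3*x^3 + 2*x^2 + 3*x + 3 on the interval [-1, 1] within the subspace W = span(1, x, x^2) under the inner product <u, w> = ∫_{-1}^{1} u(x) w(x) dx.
g(x) = 26*x^2/7 + 24*x/5 + 99/35

The best approximation g ∈ W is the orthogonal projection of f onto W. Writing g = a_0 + a_1 x + a_2 x^2, the coefficients solve the normal equations G · a = b where
  G_{ij} = <φ_i, φ_j> and b_i = <f, φ_i>, with φ_0 = 1, φ_1 = x, φ_2 = x^2.
G =
  [2, 0, 2/3]
  [0, 2/3, 0]
  [2/3, 0, 2/5],
b = (122/15, 16/5, 118/35).
Solving gives a_0 = 99/35, a_1 = 24/5, a_2 = 26/7, so
  g(x) = 26*x^2/7 + 24*x/5 + 99/35.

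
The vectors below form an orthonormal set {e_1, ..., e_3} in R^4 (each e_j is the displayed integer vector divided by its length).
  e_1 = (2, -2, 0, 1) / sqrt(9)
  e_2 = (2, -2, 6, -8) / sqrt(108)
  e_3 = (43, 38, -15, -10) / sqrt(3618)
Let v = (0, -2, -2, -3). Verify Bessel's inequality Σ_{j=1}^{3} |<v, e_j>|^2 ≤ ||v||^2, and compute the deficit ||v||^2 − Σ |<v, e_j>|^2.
Σ |<v, e_j>|^2 = 171/67; ||v||^2 = 17; deficit = 968/67

Write each e_j = u_j / sqrt(<u_j, u_j>) where u_j is the displayed integer vector. Then <v, e_j> = <v, u_j> / sqrt(<u_j, u_j>), so |<v, e_j>|^2 = <v, u_j>^2 / <u_j, u_j>.
Coefficients: <v, e_1> = 1/sqrt(9), <v, e_2> = 16/sqrt(108), <v, e_3> = -16/sqrt(3618).
Square and sum: Σ |<v, e_j>|^2 = 171/67.
Compute ||v||^2 = v·v = 17.
Deficit = 17 − 171/67 = 968/67 ≥ 0, confirming Bessel's inequality. (The deficit equals ||v − Σ <v,e_j> e_j||^2, the squared distance from v to span{e_j}.)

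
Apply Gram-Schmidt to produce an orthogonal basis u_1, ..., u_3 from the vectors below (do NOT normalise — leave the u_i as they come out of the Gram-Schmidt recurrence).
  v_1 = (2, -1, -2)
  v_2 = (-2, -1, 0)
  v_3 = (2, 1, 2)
Orthogonal basis:
  u_1 = (2, -1, -2)
  u_2 = (-4/3, -4/3, -2/3)
  u_3 = (4/9, -8/9, 8/9)

Apply the Gram-Schmidt recurrence
  u_1 = v_1
  u_i = v_i − Σ_{j<i} ((v_i · u_j) / (u_j · u_j)) · u_j.

Step by step this gives:
  u_1 = (2, -1, -2)
  u_2 = (-4/3, -4/3, -2/3)
  u_3 = (4/9, -8/9, 8/9)

Orthogonality check:
  u_2 · u_1 = 0 (should be 0)
  u_3 · u_1 = 0 (should be 0)
  u_3 · u_2 = 0 (should be 0)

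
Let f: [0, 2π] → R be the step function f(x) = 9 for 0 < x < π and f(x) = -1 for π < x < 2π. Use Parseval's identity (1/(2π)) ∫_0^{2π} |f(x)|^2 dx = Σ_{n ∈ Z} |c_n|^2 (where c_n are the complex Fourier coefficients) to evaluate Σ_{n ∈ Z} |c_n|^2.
Σ |c_n|^2 = 41

Parseval equates the L^2 energy of f (normalised by 1/(2π)) with the ℓ^2 sum of its Fourier coefficients: (1/(2π)) ∫_0^{2π} |f|^2 = Σ |c_n|^2.
Compute the left side: (1/(2π)) [∫_0^π 9^2 dx + ∫_π^{2π} (-1)^2 dx] = (1/(2π)) · (81π + 1π) = (81 + 1)/2 = 41.
So Σ_{n ∈ Z} |c_n|^2 = 41.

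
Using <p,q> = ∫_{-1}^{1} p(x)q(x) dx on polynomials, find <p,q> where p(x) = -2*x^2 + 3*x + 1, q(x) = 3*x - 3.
<p,q> = 4

Expand the product: p(x)·q(x) = -6*x^3 + 15*x^2 - 6*x - 3.
∫_{-1}^{1} of each monomial x^k gives [2/(k+1) if k even, 0 if k odd]. Integrating term-by-term (or equivalently evaluating the antiderivative F(x) = -3*x^4/2 + 5*x^3 - 3*x^2 - 3*x at the endpoints):
  F(1) − F(−1) = -5/2 − (-13/2) = 4.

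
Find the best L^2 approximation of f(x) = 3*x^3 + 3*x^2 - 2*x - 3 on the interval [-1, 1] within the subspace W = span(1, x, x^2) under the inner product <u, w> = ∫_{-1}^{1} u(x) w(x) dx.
g(x) = 3*x^2 - x/5 - 3

The best approximation g ∈ W is the orthogonal projection of f onto W. Writing g = a_0 + a_1 x + a_2 x^2, the coefficients solve the normal equations G · a = b where
  G_{ij} = <φ_i, φ_j> and b_i = <f, φ_i>, with φ_0 = 1, φ_1 = x, φ_2 = x^2.
G =
  [2, 0, 2/3]
  [0, 2/3, 0]
  [2/3, 0, 2/5],
b = (-4, -2/15, -4/5).
Solving gives a_0 = -3, a_1 = -1/5, a_2 = 3, so
  g(x) = 3*x^2 - x/5 - 3.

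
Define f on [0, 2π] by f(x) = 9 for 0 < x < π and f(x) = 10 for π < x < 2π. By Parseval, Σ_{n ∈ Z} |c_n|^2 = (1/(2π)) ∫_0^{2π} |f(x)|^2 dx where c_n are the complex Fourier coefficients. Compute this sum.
Σ |c_n|^2 = 181/2

Parseval equates the L^2 energy of f (normalised by 1/(2π)) with the ℓ^2 sum of its Fourier coefficients: (1/(2π)) ∫_0^{2π} |f|^2 = Σ |c_n|^2.
Compute the left side: (1/(2π)) [∫_0^π 9^2 dx + ∫_π^{2π} 10^2 dx] = (1/(2π)) · (81π + 100π) = (81 + 100)/2 = 181/2.
So Σ_{n ∈ Z} |c_n|^2 = 181/2.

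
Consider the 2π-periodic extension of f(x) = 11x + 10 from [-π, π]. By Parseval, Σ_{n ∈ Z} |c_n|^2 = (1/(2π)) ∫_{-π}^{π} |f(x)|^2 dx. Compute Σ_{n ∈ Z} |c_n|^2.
Σ |c_n|^2 = 121π^2/3 + 100

Expand and integrate term by term over [-π, π]:
  ∫ (11x)^2 dx = 121·(2π^3/3); ∫ 2·11·(10)·x dx = 0 (odd integrand); ∫ 10^2 dx = 100·2π.
So (1/(2π)) ∫_{-π}^{π} (11x + 10)^2 dx = 121π^2/3 + 100 = 121π^2/3 + 100.
Parseval ⇒ Σ |c_n|^2 = 121π^2/3 + 100.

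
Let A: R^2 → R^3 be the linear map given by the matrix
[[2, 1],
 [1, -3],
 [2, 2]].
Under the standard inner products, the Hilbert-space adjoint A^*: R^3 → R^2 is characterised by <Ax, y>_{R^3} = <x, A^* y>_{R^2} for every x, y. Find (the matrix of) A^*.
A^* = A^T =
[[2, 1, 2],
 [1, -3, 2]]

For real matrices with standard dot products, the defining identity <Ax, y> = <x, A^* y> gives (Ax)^T y = x^T (A^*) y, i.e. x^T A^T y = x^T (A^*) y. Since this holds for all x, y, we must have A^* = A^T. Therefore
A^* =
[[2, 1, 2],
 [1, -3, 2]].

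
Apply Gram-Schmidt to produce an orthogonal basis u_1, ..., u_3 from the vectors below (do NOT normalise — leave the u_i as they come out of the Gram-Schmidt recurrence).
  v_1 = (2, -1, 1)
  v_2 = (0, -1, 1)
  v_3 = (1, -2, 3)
Orthogonal basis:
  u_1 = (2, -1, 1)
  u_2 = (-2/3, -2/3, 2/3)
  u_3 = (0, 1/2, 1/2)

Apply the Gram-Schmidt recurrence
  u_1 = v_1
  u_i = v_i − Σ_{j<i} ((v_i · u_j) / (u_j · u_j)) · u_j.

Step by step this gives:
  u_1 = (2, -1, 1)
  u_2 = (-2/3, -2/3, 2/3)
  u_3 = (0, 1/2, 1/2)

Orthogonality check:
  u_2 · u_1 = 0 (should be 0)
  u_3 · u_1 = 0 (should be 0)
  u_3 · u_2 = 0 (should be 0)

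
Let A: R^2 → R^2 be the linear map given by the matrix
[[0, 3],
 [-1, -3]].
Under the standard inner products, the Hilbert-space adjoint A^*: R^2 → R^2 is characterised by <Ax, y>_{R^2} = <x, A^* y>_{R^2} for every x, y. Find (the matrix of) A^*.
A^* = A^T =
[[0, -1],
 [3, -3]]

For real matrices with standard dot products, the defining identity <Ax, y> = <x, A^* y> gives (Ax)^T y = x^T (A^*) y, i.e. x^T A^T y = x^T (A^*) y. Since this holds for all x, y, we must have A^* = A^T. Therefore
A^* =
[[0, -1],
 [3, -3]].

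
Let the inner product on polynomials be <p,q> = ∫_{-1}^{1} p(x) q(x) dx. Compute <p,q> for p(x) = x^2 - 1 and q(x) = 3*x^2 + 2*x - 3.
<p,q> = 16/5

Expand the product: p(x)·q(x) = 3*x^4 + 2*x^3 - 6*x^2 - 2*x + 3.
∫_{-1}^{1} of each monomial x^k gives [2/(k+1) if k even, 0 if k odd]. Integrating term-by-term (or equivalently evaluating the antiderivative F(x) = 3*x^5/5 + x^4/2 - 2*x^3 - x^2 + 3*x at the endpoints):
  F(1) − F(−1) = 11/10 − (-21/10) = 16/5.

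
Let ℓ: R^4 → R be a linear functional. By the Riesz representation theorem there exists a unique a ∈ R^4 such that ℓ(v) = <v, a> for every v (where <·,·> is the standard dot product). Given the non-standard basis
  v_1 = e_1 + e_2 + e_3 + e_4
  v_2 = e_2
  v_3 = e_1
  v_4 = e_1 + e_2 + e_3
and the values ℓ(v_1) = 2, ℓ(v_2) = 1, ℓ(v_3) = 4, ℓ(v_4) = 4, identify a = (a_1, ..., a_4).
a = (4, 1, -1, -2)

Write a = (a_1, ..., a_4) in the standard basis. For each basis vector v_i, ℓ(v_i) = <v_i, a> is a linear equation in the a_j's. Collect the n equations into a matrix system V a = ℓ, where row i of V is v_i (expressed in the standard basis). Since V is invertible (lower-triangular with 1s on the diagonal, up to permutation), solve by back-substitution:
  V =
[[1, 1, 1, 1],
 [0, 1, 0, 0],
 [1, 0, 0, 0],
 [1, 1, 1, 0]]
  V a = (2, 1, 4, 4)
Solving gives a = (4, 1, -1, -2).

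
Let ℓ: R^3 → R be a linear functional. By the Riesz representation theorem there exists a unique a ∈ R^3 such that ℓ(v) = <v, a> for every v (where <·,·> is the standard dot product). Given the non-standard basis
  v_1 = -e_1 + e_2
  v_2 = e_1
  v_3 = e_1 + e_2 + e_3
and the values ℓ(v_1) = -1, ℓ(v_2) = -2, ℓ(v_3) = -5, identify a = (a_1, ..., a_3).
a = (-2, -3, 0)

Write a = (a_1, ..., a_3) in the standard basis. For each basis vector v_i, ℓ(v_i) = <v_i, a> is a linear equation in the a_j's. Collect the n equations into a matrix system V a = ℓ, where row i of V is v_i (expressed in the standard basis). Since V is invertible (lower-triangular with 1s on the diagonal, up to permutation), solve by back-substitution:
  V =
[[-1, 1, 0],
 [1, 0, 0],
 [1, 1, 1]]
  V a = (-1, -2, -5)
Solving gives a = (-2, -3, 0).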